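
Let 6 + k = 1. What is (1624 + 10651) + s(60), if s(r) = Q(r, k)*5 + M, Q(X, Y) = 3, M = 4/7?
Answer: 86034/7 ≈ 12291.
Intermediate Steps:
M = 4/7 (M = 4*(1/7) = 4/7 ≈ 0.57143)
k = -5 (k = -6 + 1 = -5)
s(r) = 109/7 (s(r) = 3*5 + 4/7 = 15 + 4/7 = 109/7)
(1624 + 10651) + s(60) = (1624 + 10651) + 109/7 = 12275 + 109/7 = 86034/7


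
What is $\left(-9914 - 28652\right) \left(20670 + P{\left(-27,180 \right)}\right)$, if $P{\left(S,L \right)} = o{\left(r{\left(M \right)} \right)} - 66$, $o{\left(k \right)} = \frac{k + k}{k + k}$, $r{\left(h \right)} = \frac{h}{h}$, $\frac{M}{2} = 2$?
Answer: $-794652430$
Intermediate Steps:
$M = 4$ ($M = 2 \cdot 2 = 4$)
$r{\left(h \right)} = 1$
$o{\left(k \right)} = 1$ ($o{\left(k \right)} = \frac{2 k}{2 k} = 2 k \frac{1}{2 k} = 1$)
$P{\left(S,L \right)} = -65$ ($P{\left(S,L \right)} = 1 - 66 = -65$)
$\left(-9914 - 28652\right) \left(20670 + P{\left(-27,180 \right)}\right) = \left(-9914 - 28652\right) \left(20670 - 65\right) = \left(-38566\right) 20605 = -794652430$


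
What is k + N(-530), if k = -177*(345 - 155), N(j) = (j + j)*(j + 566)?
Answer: -71790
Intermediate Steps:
N(j) = 2*j*(566 + j) (N(j) = (2*j)*(566 + j) = 2*j*(566 + j))
k = -33630 (k = -177*190 = -33630)
k + N(-530) = -33630 + 2*(-530)*(566 - 530) = -33630 + 2*(-530)*36 = -33630 - 38160 = -71790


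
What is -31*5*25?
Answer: -3875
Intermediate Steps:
-31*5*25 = -155*25 = -3875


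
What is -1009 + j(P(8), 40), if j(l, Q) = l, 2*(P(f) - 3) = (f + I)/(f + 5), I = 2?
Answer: -13073/13 ≈ -1005.6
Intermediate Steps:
P(f) = 3 + (2 + f)/(2*(5 + f)) (P(f) = 3 + ((f + 2)/(f + 5))/2 = 3 + ((2 + f)/(5 + f))/2 = 3 + (2 + f)/(2*(5 + f)))
-1009 + j(P(8), 40) = -1009 + (32 + 7*8)/(2*(5 + 8)) = -1009 + (½)*(32 + 56)/13 = -1009 + (½)*(1/13)*88 = -1009 + 44/13 = -13073/13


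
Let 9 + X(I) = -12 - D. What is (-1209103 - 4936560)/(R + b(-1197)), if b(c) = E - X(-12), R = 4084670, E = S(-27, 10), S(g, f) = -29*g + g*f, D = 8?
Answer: -6145663/4085212 ≈ -1.5044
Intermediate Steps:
S(g, f) = -29*g + f*g
E = 513 (E = -27*(-29 + 10) = -27*(-19) = 513)
X(I) = -29 (X(I) = -9 + (-12 - 1*8) = -9 + (-12 - 8) = -9 - 20 = -29)
b(c) = 542 (b(c) = 513 - 1*(-29) = 513 + 29 = 542)
(-1209103 - 4936560)/(R + b(-1197)) = (-1209103 - 4936560)/(4084670 + 542) = -6145663/4085212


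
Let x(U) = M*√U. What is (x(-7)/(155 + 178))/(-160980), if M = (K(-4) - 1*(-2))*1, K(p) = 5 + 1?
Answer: -2*I*√7/13401585 ≈ -3.9484e-7*I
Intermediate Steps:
K(p) = 6
M = 8 (M = (6 - 1*(-2))*1 = (6 + 2)*1 = 8*1 = 8)
x(U) = 8*√U
(x(-7)/(155 + 178))/(-160980) = ((8*√(-7))/(155 + 178))/(-160980) = ((8*(I*√7))/333)*(-1/160980) = ((8*I*√7)/333)*(-1/160980) = (8*I*√7/333)*(-1/160980) = -2*I*√7/13401585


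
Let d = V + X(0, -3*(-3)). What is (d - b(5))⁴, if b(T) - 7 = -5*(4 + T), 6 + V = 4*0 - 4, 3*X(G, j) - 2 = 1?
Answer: 707281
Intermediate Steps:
X(G, j) = 1 (X(G, j) = ⅔ + (⅓)*1 = ⅔ + ⅓ = 1)
V = -10 (V = -6 + (4*0 - 4) = -6 + (0 - 4) = -6 - 4 = -10)
b(T) = -13 - 5*T (b(T) = 7 - 5*(4 + T) = 7 + (-20 - 5*T) = -13 - 5*T)
d = -9 (d = -10 + 1 = -9)
(d - b(5))⁴ = (-9 - (-13 - 5*5))⁴ = (-9 - (-13 - 25))⁴ = (-9 - 1*(-38))⁴ = (-9 + 38)⁴ = 29⁴ = 707281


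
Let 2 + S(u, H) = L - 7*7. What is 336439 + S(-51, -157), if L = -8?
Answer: 336380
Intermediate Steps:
S(u, H) = -59 (S(u, H) = -2 + (-8 - 7*7) = -2 + (-8 - 49) = -2 - 57 = -59)
336439 + S(-51, -157) = 336439 - 59 = 336380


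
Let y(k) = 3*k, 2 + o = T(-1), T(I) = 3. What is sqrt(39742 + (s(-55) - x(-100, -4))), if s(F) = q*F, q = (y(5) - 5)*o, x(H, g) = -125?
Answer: sqrt(39317) ≈ 198.29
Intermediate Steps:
o = 1 (o = -2 + 3 = 1)
q = 10 (q = (3*5 - 5)*1 = (15 - 5)*1 = 10*1 = 10)
s(F) = 10*F
sqrt(39742 + (s(-55) - x(-100, -4))) = sqrt(39742 + (10*(-55) - 1*(-125))) = sqrt(39742 + (-550 + 125)) = sqrt(39742 - 425) = sqrt(39317)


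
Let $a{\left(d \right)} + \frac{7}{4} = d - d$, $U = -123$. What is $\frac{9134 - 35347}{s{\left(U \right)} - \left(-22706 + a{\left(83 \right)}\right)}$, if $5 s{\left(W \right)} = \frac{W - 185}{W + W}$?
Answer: $- \frac{64483980}{55861681} \approx -1.1544$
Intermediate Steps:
$a{\left(d \right)} = - \frac{7}{4}$ ($a{\left(d \right)} = - \frac{7}{4} + \left(d - d\right) = - \frac{7}{4} + 0 = - \frac{7}{4}$)
$s{\left(W \right)} = \frac{-185 + W}{10 W}$ ($s{\left(W \right)} = \frac{\left(W - 185\right) \frac{1}{W + W}}{5} = \frac{\left(-185 + W\right) \frac{1}{2 W}}{5} = \frac{\frac{1}{2} \frac{1}{W} \left(-185 + W\right)}{5} = \frac{-185 + W}{10 W}$)
$\frac{9134 - 35347}{s{\left(U \right)} - \left(-22706 + a{\left(83 \right)}\right)} = \frac{9134 - 35347}{\frac{-185 - 123}{10 \left(-123\right)} + \left(22706 - - \frac{7}{4}\right)} = - \frac{26213}{\frac{1}{10} \left(- \frac{1}{123}\right) \left(-308\right) + \left(22706 + \frac{7}{4}\right)} = - \frac{26213}{\frac{154}{615} + \frac{90831}{4}} = - \frac{26213}{\frac{55861681}{2460}} = \left(-26213\right) \frac{2460}{55861681} = - \frac{64483980}{55861681}$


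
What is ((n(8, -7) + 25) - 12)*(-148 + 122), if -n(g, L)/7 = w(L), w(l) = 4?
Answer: 390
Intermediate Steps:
n(g, L) = -28 (n(g, L) = -7*4 = -28)
((n(8, -7) + 25) - 12)*(-148 + 122) = ((-28 + 25) - 12)*(-148 + 122) = (-3 - 12)*(-26) = -15*(-26) = 390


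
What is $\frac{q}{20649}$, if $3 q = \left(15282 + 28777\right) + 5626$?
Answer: $\frac{49685}{61947} \approx 0.80206$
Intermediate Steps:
$q = \frac{49685}{3}$ ($q = \frac{\left(15282 + 28777\right) + 5626}{3} = \frac{44059 + 5626}{3} = \frac{1}{3} \cdot 49685 = \frac{49685}{3} \approx 16562.0$)
$\frac{q}{20649} = \frac{49685}{3 \cdot 20649} = \frac{49685}{3} \cdot \frac{1}{20649} = \frac{49685}{61947}$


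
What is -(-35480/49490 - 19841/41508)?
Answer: 245463493/205423092 ≈ 1.1949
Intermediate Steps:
-(-35480/49490 - 19841/41508) = -(-35480*1/49490 - 19841*1/41508) = -(-3548/4949 - 19841/41508) = -1*(-245463493/205423092) = 245463493/205423092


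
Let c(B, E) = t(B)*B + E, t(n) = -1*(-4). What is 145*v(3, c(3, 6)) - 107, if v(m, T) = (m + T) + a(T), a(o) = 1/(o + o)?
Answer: 105913/36 ≈ 2942.0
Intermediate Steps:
t(n) = 4
a(o) = 1/(2*o)
c(B, E) = E + 4*B (c(B, E) = 4*B + E = E + 4*B)
v(m, T) = T + m + 1/(2*T) (v(m, T) = (m + T) + 1/(2*T) = (T + m) + 1/(2*T) = T + m + 1/(2*T))
145*v(3, c(3, 6)) - 107 = 145*((6 + 4*3) + 3 + 1/(2*(6 + 4*3))) - 107 = 145*((6 + 12) + 3 + 1/(2*(6 + 12))) - 107 = 145*(18 + 3 + (½)/18) - 107 = 145*(18 + 3 + (½)*(1/18)) - 107 = 145*(18 + 3 + 1/36) - 107 = 145*(757/36) - 107 = 109765/36 - 107 = 105913/36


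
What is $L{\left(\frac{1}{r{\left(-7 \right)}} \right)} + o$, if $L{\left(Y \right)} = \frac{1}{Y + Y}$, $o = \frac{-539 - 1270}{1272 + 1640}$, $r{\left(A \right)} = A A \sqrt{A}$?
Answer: $- \frac{1809}{2912} + \frac{49 i \sqrt{7}}{2} \approx -0.62122 + 64.821 i$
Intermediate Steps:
$r{\left(A \right)} = A^{\frac{5}{2}}$ ($r{\left(A \right)} = A^{2} \sqrt{A} = A^{\frac{5}{2}}$)
$o = - \frac{1809}{2912} \approx -0.62122$
$L{\left(Y \right)} = \frac{1}{2 Y}$
$L{\left(\frac{1}{r{\left(-7 \right)}} \right)} + o = \frac{1}{2 \frac{1}{\left(-7\right)^{\frac{5}{2}}}} - \frac{1809}{2912} = \frac{1}{2 \frac{1}{49 i \sqrt{7}}} - \frac{1809}{2912} = \frac{1}{2 \left(- \frac{i \sqrt{7}}{343}\right)} - \frac{1809}{2912} = \frac{49 i \sqrt{7}}{2} - \frac{1809}{2912} = - \frac{1809}{2912} + \frac{49 i \sqrt{7}}{2}$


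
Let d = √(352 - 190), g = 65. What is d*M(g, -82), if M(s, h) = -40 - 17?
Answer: -513*√2 ≈ -725.49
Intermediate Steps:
M(s, h) = -57
d = 9*√2 (d = √162 = 9*√2 ≈ 12.728)
d*M(g, -82) = (9*√2)*(-57) = -513*√2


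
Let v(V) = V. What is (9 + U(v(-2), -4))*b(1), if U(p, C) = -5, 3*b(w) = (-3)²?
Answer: 12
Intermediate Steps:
b(w) = 3 (b(w) = (⅓)*(-3)² = (⅓)*9 = 3)
(9 + U(v(-2), -4))*b(1) = (9 - 5)*3 = 4*3 = 12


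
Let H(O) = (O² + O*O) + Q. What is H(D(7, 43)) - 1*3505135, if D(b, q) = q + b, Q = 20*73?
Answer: -3498675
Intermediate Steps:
Q = 1460
D(b, q) = b + q
H(O) = 1460 + 2*O² (H(O) = (O² + O*O) + 1460 = (O² + O²) + 1460 = 2*O² + 1460 = 1460 + 2*O²)
H(D(7, 43)) - 1*3505135 = (1460 + 2*(7 + 43)²) - 1*3505135 = (1460 + 2*50²) - 3505135 = (1460 + 2*2500) - 3505135 = (1460 + 5000) - 3505135 = 6460 - 3505135 = -3498675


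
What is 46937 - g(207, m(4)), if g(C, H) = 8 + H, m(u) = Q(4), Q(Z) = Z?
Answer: 46925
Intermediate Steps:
m(u) = 4
46937 - g(207, m(4)) = 46937 - (8 + 4) = 46937 - 1*12 = 46937 - 12 = 46925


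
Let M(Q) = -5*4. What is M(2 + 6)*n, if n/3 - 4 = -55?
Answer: 3060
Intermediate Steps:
M(Q) = -20
n = -153 (n = 12 + 3*(-55) = 12 - 165 = -153)
M(2 + 6)*n = -20*(-153) = 3060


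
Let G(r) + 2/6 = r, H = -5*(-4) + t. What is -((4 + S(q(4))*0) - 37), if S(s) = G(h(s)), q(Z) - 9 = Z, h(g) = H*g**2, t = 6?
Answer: 33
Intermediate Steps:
H = 26 (H = -5*(-4) + 6 = 20 + 6 = 26)
h(g) = 26*g**2
G(r) = -1/3 + r
q(Z) = 9 + Z
S(s) = -1/3 + 26*s**2
-((4 + S(q(4))*0) - 37) = -((4 + (-1/3 + 26*(9 + 4)**2)*0) - 37) = -((4 + (-1/3 + 26*13**2)*0) - 37) = -((4 + (-1/3 + 26*169)*0) - 37) = -((4 + (-1/3 + 4394)*0) - 37) = -((4 + (13181/3)*0) - 37) = -((4 + 0) - 37) = -(4 - 37) = -1*(-33) = 33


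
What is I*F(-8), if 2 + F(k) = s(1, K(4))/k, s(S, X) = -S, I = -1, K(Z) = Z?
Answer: 15/8 ≈ 1.8750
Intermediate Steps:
F(k) = -2 - 1/k (F(k) = -2 + (-1*1)/k = -2 - 1/k)
I*F(-8) = -(-2 - 1/(-8)) = -(-2 - 1*(-⅛)) = -(-2 + ⅛) = -1*(-15/8) = 15/8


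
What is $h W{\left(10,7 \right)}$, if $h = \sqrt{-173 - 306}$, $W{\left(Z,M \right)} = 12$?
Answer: $12 i \sqrt{479} \approx 262.63 i$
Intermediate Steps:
$h = i \sqrt{479}$ ($h = \sqrt{-479} = i \sqrt{479} \approx 21.886 i$)
$h W{\left(10,7 \right)} = i \sqrt{479} \cdot 12 = 12 i \sqrt{479}$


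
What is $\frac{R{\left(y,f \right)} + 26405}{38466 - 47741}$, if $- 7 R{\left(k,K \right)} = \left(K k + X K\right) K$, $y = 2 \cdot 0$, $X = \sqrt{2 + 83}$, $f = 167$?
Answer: $- \frac{5281}{1855} + \frac{27889 \sqrt{85}}{64925} \approx 1.1134$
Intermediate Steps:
$X = \sqrt{85} \approx 9.2195$
$y = 0$
$R{\left(k,K \right)} = - \frac{K \left(K k + K \sqrt{85}\right)}{7}$ ($R{\left(k,K \right)} = - \frac{\left(K k + \sqrt{85} K\right) K}{7} = - \frac{\left(K k + K \sqrt{85}\right) K}{7} = - \frac{K \left(K k + K \sqrt{85}\right)}{7}$)
$\frac{R{\left(y,f \right)} + 26405}{38466 - 47741} = \frac{\frac{167^{2} \left(\left(-1\right) 0 - \sqrt{85}\right)}{7} + 26405}{38466 - 47741} = \frac{\frac{1}{7} \cdot 27889 \left(0 - \sqrt{85}\right) + 26405}{-9275} = \left(\frac{1}{7} \cdot 27889 \left(- \sqrt{85}\right) + 26405\right) \left(- \frac{1}{9275}\right) = \left(- \frac{27889 \sqrt{85}}{7} + 26405\right) \left(- \frac{1}{9275}\right) = \left(26405 - \frac{27889 \sqrt{85}}{7}\right) \left(- \frac{1}{9275}\right) = - \frac{5281}{1855} + \frac{27889 \sqrt{85}}{64925}$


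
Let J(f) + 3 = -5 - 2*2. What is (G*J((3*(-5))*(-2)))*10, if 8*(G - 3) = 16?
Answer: -600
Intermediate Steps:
J(f) = -12 (J(f) = -3 + (-5 - 2*2) = -3 + (-5 - 4) = -3 - 9 = -12)
G = 5 (G = 3 + (⅛)*16 = 3 + 2 = 5)
(G*J((3*(-5))*(-2)))*10 = (5*(-12))*10 = -60*10 = -600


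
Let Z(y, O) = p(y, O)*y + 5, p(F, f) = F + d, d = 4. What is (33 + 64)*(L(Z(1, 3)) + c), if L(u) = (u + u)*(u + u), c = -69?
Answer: 32107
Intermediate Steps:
p(F, f) = 4 + F (p(F, f) = F + 4 = 4 + F)
Z(y, O) = 5 + y*(4 + y) (Z(y, O) = (4 + y)*y + 5 = y*(4 + y) + 5 = 5 + y*(4 + y))
L(u) = 4*u**2 (L(u) = (2*u)*(2*u) = 4*u**2)
(33 + 64)*(L(Z(1, 3)) + c) = (33 + 64)*(4*(5 + 1*(4 + 1))**2 - 69) = 97*(4*(5 + 1*5)**2 - 69) = 97*(4*(5 + 5)**2 - 69) = 97*(4*10**2 - 69) = 97*(4*100 - 69) = 97*(400 - 69) = 97*331 = 32107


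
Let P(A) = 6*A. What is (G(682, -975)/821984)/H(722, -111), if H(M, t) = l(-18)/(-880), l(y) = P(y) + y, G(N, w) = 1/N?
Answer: 5/401333688 ≈ 1.2458e-8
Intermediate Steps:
l(y) = 7*y (l(y) = 6*y + y = 7*y)
H(M, t) = 63/440 (H(M, t) = (7*(-18))/(-880) = -126*(-1/880) = 63/440)
(G(682, -975)/821984)/H(722, -111) = (1/(682*821984))/(63/440) = ((1/682)*(1/821984))*(440/63) = (1/560593088)*(440/63) = 5/401333688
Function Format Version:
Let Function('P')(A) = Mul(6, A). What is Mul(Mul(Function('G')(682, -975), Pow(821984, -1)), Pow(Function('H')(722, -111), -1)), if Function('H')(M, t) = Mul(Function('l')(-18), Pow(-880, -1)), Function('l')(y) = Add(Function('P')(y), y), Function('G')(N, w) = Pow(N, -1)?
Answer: Rational(5, 401333688) ≈ 1.2458e-8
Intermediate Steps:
Function('l')(y) = Mul(7, y) (Function('l')(y) = Add(Mul(6, y), y) = Mul(7, y))
Function('H')(M, t) = Rational(63, 440) (Function('H')(M, t) = Mul(Mul(7, -18), Pow(-880, -1)) = Mul(-126, Rational(-1, 880)) = Rational(63, 440))
Mul(Mul(Function('G')(682, -975), Pow(821984, -1)), Pow(Function('H')(722, -111), -1)) = Mul(Mul(Pow(682, -1), Pow(821984, -1)), Pow(Rational(63, 440), -1)) = Mul(Mul(Rational(1, 682), Rational(1, 821984)), Rational(440, 63)) = Mul(Rational(1, 560593088), Rational(440, 63)) = Rational(5, 401333688)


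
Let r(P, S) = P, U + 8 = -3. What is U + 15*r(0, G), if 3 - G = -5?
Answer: -11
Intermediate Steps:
G = 8 (G = 3 - 1*(-5) = 3 + 5 = 8)
U = -11 (U = -8 - 3 = -11)
U + 15*r(0, G) = -11 + 15*0 = -11 + 0 = -11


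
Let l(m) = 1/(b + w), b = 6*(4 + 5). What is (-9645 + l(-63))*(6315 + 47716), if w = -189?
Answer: -70352468356/135 ≈ -5.2113e+8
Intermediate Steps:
b = 54 (b = 6*9 = 54)
l(m) = -1/135 (l(m) = 1/(54 - 189) = 1/(-135) = -1/135)
(-9645 + l(-63))*(6315 + 47716) = (-9645 - 1/135)*(6315 + 47716) = -1302076/135*54031 = -70352468356/135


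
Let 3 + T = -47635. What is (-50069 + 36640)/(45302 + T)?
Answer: 13429/2336 ≈ 5.7487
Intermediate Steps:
T = -47638 (T = -3 - 47635 = -47638)
(-50069 + 36640)/(45302 + T) = (-50069 + 36640)/(45302 - 47638) = -13429/(-2336) = -13429*(-1/2336) = 13429/2336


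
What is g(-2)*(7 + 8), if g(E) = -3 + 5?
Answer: 30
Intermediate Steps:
g(E) = 2
g(-2)*(7 + 8) = 2*(7 + 8) = 2*15 = 30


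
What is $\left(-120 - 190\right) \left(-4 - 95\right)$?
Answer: $30690$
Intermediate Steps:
$\left(-120 - 190\right) \left(-4 - 95\right) = \left(-310\right) \left(-99\right) = 30690$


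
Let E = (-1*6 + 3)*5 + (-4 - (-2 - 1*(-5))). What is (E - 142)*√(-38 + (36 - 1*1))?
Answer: -164*I*√3 ≈ -284.06*I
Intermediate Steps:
E = -22 (E = (-6 + 3)*5 + (-4 - (-2 + 5)) = -3*5 + (-4 - 1*3) = -15 + (-4 - 3) = -15 - 7 = -22)
(E - 142)*√(-38 + (36 - 1*1)) = (-22 - 142)*√(-38 + (36 - 1*1)) = -164*√(-38 + (36 - 1)) = -164*√(-38 + 35) = -164*I*√3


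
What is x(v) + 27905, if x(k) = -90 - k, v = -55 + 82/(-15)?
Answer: 418132/15 ≈ 27875.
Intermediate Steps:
v = -907/15 (v = -55 + 82*(-1/15) = -55 - 82/15 = -907/15 ≈ -60.467)
x(v) + 27905 = (-90 - 1*(-907/15)) + 27905 = (-90 + 907/15) + 27905 = -443/15 + 27905 = 418132/15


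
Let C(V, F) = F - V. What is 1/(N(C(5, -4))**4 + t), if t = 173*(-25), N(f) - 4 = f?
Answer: -1/3700 ≈ -0.00027027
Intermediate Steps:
N(f) = 4 + f
t = -4325
1/(N(C(5, -4))**4 + t) = 1/((4 + (-4 - 1*5))**4 - 4325) = 1/((4 + (-4 - 5))**4 - 4325) = 1/((4 - 9)**4 - 4325) = 1/((-5)**4 - 4325) = 1/(625 - 4325) = 1/(-3700) = -1/3700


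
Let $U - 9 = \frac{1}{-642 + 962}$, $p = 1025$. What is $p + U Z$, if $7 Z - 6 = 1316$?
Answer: $\frac{3052341}{1120} \approx 2725.3$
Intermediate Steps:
$Z = \frac{1322}{7}$ ($Z = \frac{6}{7} + \frac{1}{7} \cdot 1316 = \frac{6}{7} + 188 = \frac{1322}{7} \approx 188.86$)
$U = \frac{2881}{320}$ ($U = 9 + \frac{1}{-642 + 962} = 9 + \frac{1}{320} = \frac{2881}{320} \approx 9.0031$)
$p + U Z = 1025 + \frac{2881}{320} \cdot \frac{1322}{7} = 1025 + \frac{1904341}{1120} = \frac{3052341}{1120}$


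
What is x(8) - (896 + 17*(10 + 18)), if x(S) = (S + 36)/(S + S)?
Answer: -5477/4 ≈ -1369.3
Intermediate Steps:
x(S) = (36 + S)/(2*S) (x(S) = (36 + S)/((2*S)) = (36 + S)*(1/(2*S)) = (36 + S)/(2*S))
x(8) - (896 + 17*(10 + 18)) = (½)*(36 + 8)/8 - (896 + 17*(10 + 18)) = (½)*(⅛)*44 - (896 + 17*28) = 11/4 - (896 + 476) = 11/4 - 1*1372 = 11/4 - 1372 = -5477/4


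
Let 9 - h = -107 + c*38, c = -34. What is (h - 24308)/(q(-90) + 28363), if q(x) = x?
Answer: -22900/28273 ≈ -0.80996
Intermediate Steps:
h = 1408 (h = 9 - (-107 - 34*38) = 9 - (-107 - 1292) = 9 - 1*(-1399) = 9 + 1399 = 1408)
(h - 24308)/(q(-90) + 28363) = (1408 - 24308)/(-90 + 28363) = -22900/28273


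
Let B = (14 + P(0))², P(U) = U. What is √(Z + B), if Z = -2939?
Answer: I*√2743 ≈ 52.374*I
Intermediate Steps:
B = 196 (B = (14 + 0)² = 14² = 196)
√(Z + B) = √(-2939 + 196) = √(-2743) = I*√2743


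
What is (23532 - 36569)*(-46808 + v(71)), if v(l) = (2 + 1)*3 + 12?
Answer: 609962119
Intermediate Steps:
v(l) = 21 (v(l) = 3*3 + 12 = 9 + 12 = 21)
(23532 - 36569)*(-46808 + v(71)) = (23532 - 36569)*(-46808 + 21) = -13037*(-46787) = 609962119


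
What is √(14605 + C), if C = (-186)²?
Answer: √49201 ≈ 221.81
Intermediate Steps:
C = 34596
√(14605 + C) = √(14605 + 34596) = √49201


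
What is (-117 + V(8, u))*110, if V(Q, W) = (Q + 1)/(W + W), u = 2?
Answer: -25245/2 ≈ -12623.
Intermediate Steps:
V(Q, W) = (1 + Q)/(2*W) (V(Q, W) = (1 + Q)/((2*W)) = (1 + Q)*(1/(2*W)) = (1 + Q)/(2*W))
(-117 + V(8, u))*110 = (-117 + (½)*(1 + 8)/2)*110 = (-117 + (½)*(½)*9)*110 = (-117 + 9/4)*110 = -459/4*110 = -25245/2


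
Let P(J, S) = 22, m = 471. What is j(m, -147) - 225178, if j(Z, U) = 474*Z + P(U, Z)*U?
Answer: -5158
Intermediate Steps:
j(Z, U) = 22*U + 474*Z (j(Z, U) = 474*Z + 22*U = 22*U + 474*Z)
j(m, -147) - 225178 = (22*(-147) + 474*471) - 225178 = (-3234 + 223254) - 225178 = 220020 - 225178 = -5158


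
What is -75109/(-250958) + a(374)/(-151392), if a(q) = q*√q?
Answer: 75109/250958 - 187*√374/75696 ≈ 0.25151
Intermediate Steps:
a(q) = q^(3/2)
-75109/(-250958) + a(374)/(-151392) = -75109/(-250958) + 374^(3/2)/(-151392) = -75109*(-1/250958) + (374*√374)*(-1/151392) = 75109/250958 - 187*√374/75696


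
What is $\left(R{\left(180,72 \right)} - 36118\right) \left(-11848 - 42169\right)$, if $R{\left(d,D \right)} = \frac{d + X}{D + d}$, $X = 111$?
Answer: $\frac{163877584855}{84} \approx 1.9509 \cdot 10^{9}$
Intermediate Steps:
$R{\left(d,D \right)} = \frac{111 + d}{D + d}$ ($R{\left(d,D \right)} = \frac{d + 111}{D + d} = \frac{111 + d}{D + d}$)
$\left(R{\left(180,72 \right)} - 36118\right) \left(-11848 - 42169\right) = \left(\frac{111 + 180}{72 + 180} - 36118\right) \left(-11848 - 42169\right) = \left(\frac{1}{252} \cdot 291 - 36118\right) \left(-54017\right) = \left(\frac{97}{84} - 36118\right) \left(-54017\right) = \left(- \frac{3033815}{84}\right) \left(-54017\right) = \frac{163877584855}{84}$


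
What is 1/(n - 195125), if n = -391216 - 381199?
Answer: -1/967540 ≈ -1.0335e-6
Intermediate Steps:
n = -772415
1/(n - 195125) = 1/(-772415 - 195125) = 1/(-967540) = -1/967540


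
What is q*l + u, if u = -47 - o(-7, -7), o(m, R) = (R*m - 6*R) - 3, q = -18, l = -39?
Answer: 567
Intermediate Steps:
o(m, R) = -3 - 6*R + R*m (o(m, R) = (-6*R + R*m) - 3 = -3 - 6*R + R*m)
u = -135 (u = -47 - (-3 - 6*(-7) - 7*(-7)) = -47 - (-3 + 42 + 49) = -47 - 1*88 = -47 - 88 = -135)
q*l + u = -18*(-39) - 135 = 702 - 135 = 567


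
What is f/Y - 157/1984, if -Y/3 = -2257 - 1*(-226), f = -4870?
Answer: -10618681/12088512 ≈ -0.87841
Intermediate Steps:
Y = 6093 (Y = -3*(-2257 - 1*(-226)) = -3*(-2257 + 226) = -3*(-2031) = 6093)
f/Y - 157/1984 = -4870/6093 - 157/1984 = -10618681/12088512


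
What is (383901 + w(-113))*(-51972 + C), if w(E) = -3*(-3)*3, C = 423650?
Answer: 142697591184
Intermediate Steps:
w(E) = 27 (w(E) = 9*3 = 27)
(383901 + w(-113))*(-51972 + C) = (383901 + 27)*(-51972 + 423650) = 383928*371678 = 142697591184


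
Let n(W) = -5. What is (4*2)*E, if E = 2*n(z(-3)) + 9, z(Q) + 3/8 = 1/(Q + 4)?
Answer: -8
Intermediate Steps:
z(Q) = -3/8 + 1/(4 + Q) (z(Q) = -3/8 + 1/(Q + 4) = -3/8 + 1/(4 + Q))
E = -1 (E = 2*(-5) + 9 = -10 + 9 = -1)
(4*2)*E = (4*2)*(-1) = 8*(-1) = -8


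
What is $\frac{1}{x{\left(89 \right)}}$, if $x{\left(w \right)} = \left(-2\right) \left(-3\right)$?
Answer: $\frac{1}{6} \approx 0.16667$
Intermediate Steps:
$x{\left(w \right)} = 6$
$\frac{1}{x{\left(89 \right)}} = \frac{1}{6}$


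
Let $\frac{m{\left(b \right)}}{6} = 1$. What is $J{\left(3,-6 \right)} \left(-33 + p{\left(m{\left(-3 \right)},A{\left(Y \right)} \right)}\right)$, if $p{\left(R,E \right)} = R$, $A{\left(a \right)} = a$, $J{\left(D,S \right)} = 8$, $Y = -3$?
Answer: $-216$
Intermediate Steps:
$m{\left(b \right)} = 6$ ($m{\left(b \right)} = 6 \cdot 1 = 6$)
$J{\left(3,-6 \right)} \left(-33 + p{\left(m{\left(-3 \right)},A{\left(Y \right)} \right)}\right) = 8 \left(-33 + 6\right) = 8 \left(-27\right) = -216$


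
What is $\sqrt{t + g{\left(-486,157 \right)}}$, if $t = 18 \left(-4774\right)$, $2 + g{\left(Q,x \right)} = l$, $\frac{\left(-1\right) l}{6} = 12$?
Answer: $i \sqrt{86006} \approx 293.27 i$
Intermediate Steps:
$l = -72$ ($l = \left(-6\right) 12 = -72$)
$g{\left(Q,x \right)} = -74$ ($g{\left(Q,x \right)} = -2 - 72 = -74$)
$t = -85932$
$\sqrt{t + g{\left(-486,157 \right)}} = \sqrt{-85932 - 74} = \sqrt{-86006} = i \sqrt{86006}$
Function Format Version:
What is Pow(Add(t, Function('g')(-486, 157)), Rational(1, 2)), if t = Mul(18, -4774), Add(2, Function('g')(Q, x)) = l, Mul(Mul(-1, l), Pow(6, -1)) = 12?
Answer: Mul(I, Pow(86006, Rational(1, 2))) ≈ Mul(293.27, I)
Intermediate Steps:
l = -72 (l = Mul(-6, 12) = -72)
Function('g')(Q, x) = -74 (Function('g')(Q, x) = Add(-2, -72) = -74)
t = -85932
Pow(Add(t, Function('g')(-486, 157)), Rational(1, 2)) = Pow(Add(-85932, -74), Rational(1, 2)) = Pow(-86006, Rational(1, 2)) = Mul(I, Pow(86006, Rational(1, 2)))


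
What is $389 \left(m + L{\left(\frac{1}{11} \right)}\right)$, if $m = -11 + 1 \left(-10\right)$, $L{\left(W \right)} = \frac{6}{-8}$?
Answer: $- \frac{33843}{4} \approx -8460.8$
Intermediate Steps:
$L{\left(W \right)} = - \frac{3}{4}$ ($L{\left(W \right)} = 6 \left(- \frac{1}{8}\right) = - \frac{3}{4}$)
$m = -21$ ($m = -11 - 10 = -21$)
$389 \left(m + L{\left(\frac{1}{11} \right)}\right) = 389 \left(-21 - \frac{3}{4}\right) = 389 \left(- \frac{87}{4}\right) = - \frac{33843}{4}$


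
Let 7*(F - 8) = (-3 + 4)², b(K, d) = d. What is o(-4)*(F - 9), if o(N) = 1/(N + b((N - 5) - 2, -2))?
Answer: ⅐ ≈ 0.14286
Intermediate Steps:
F = 57/7 (F = 8 + (-3 + 4)²/7 = 8 + (⅐)*1² = 8 + (⅐)*1 = 8 + ⅐ = 57/7 ≈ 8.1429)
o(N) = 1/(-2 + N) (o(N) = 1/(N - 2) = 1/(-2 + N))
o(-4)*(F - 9) = (57/7 - 9)/(-2 - 4) = -6/7/(-6) = -⅙*(-6/7) = ⅐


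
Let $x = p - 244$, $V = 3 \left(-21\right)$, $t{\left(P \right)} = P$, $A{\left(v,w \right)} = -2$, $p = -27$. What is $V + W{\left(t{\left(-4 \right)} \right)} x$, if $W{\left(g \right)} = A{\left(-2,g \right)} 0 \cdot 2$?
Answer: $-63$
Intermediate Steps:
$V = -63$
$x = -271$ ($x = -27 - 244 = -271$)
$W{\left(g \right)} = 0$ ($W{\left(g \right)} = \left(-2\right) 0 \cdot 2 = 0 \cdot 2 = 0$)
$V + W{\left(t{\left(-4 \right)} \right)} x = -63 + 0 \left(-271\right) = -63 + 0 = -63$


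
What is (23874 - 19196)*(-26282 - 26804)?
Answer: -248336308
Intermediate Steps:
(23874 - 19196)*(-26282 - 26804) = 4678*(-53086) = -248336308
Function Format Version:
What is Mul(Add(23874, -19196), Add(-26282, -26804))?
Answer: -248336308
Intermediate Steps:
Mul(Add(23874, -19196), Add(-26282, -26804)) = Mul(4678, -53086) = -248336308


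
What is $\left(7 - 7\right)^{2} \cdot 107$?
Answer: $0$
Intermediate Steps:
$\left(7 - 7\right)^{2} \cdot 107 = 0^{2} \cdot 107 = 0 \cdot 107 = 0$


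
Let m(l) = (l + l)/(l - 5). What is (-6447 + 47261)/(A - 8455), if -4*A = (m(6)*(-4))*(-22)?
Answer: -40814/8719 ≈ -4.6810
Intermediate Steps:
m(l) = 2*l/(-5 + l) (m(l) = (2*l)/(-5 + l) = 2*l/(-5 + l))
A = -264 (A = -(2*6/(-5 + 6))*(-4)*(-22)/4 = -(2*6/1)*(-4)*(-22)/4 = -(2*6*1)*(-4)*(-22)/4 = -12*(-4)*(-22)/4 = -(-12)*(-22) = -1/4*1056 = -264)
(-6447 + 47261)/(A - 8455) = (-6447 + 47261)/(-264 - 8455) = 40814/(-8719) = 40814*(-1/8719) = -40814/8719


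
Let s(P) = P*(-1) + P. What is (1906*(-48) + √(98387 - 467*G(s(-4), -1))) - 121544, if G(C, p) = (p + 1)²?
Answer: -213032 + √98387 ≈ -2.1272e+5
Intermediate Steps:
s(P) = 0 (s(P) = -P + P = 0)
G(C, p) = (1 + p)²
(1906*(-48) + √(98387 - 467*G(s(-4), -1))) - 121544 = (1906*(-48) + √(98387 - 467*(1 - 1)²)) - 121544 = (-91488 + √(98387 - 467*0²)) - 121544 = (-91488 + √(98387 - 467*0)) - 121544 = (-91488 + √(98387 + 0)) - 121544 = (-91488 + √98387) - 121544 = -213032 + √98387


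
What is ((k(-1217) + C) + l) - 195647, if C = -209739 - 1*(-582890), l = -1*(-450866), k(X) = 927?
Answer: 629297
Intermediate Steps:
l = 450866
C = 373151 (C = -209739 + 582890 = 373151)
((k(-1217) + C) + l) - 195647 = ((927 + 373151) + 450866) - 195647 = (374078 + 450866) - 195647 = 824944 - 195647 = 629297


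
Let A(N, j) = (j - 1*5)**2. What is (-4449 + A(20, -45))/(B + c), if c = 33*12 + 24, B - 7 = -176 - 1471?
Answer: 1949/1220 ≈ 1.5975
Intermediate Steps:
B = -1640 (B = 7 + (-176 - 1471) = 7 - 1647 = -1640)
A(N, j) = (-5 + j)**2 (A(N, j) = (j - 5)**2 = (-5 + j)**2)
c = 420 (c = 396 + 24 = 420)
(-4449 + A(20, -45))/(B + c) = (-4449 + (-5 - 45)**2)/(-1640 + 420) = (-4449 + (-50)**2)/(-1220) = (-4449 + 2500)*(-1/1220) = -1949*(-1/1220) = 1949/1220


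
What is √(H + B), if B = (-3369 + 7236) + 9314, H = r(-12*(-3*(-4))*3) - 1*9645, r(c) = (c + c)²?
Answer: 4*√46877 ≈ 866.04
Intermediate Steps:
r(c) = 4*c² (r(c) = (2*c)² = 4*c²)
H = 736851 (H = 4*(-12*(-3*(-4))*3)² - 1*9645 = 4*(-144*3)² - 9645 = 4*(-12*36)² - 9645 = 4*(-432)² - 9645 = 4*186624 - 9645 = 746496 - 9645 = 736851)
B = 13181 (B = 3867 + 9314 = 13181)
√(H + B) = √(736851 + 13181) = √750032 = 4*√46877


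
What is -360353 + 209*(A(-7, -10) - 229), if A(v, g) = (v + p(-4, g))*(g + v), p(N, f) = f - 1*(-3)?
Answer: -358472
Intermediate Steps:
p(N, f) = 3 + f (p(N, f) = f + 3 = 3 + f)
A(v, g) = (g + v)*(3 + g + v) (A(v, g) = (v + (3 + g))*(g + v) = (3 + g + v)*(g + v) = (g + v)*(3 + g + v))
-360353 + 209*(A(-7, -10) - 229) = -360353 + 209*(((-7)² - 10*(-7) - 10*(3 - 10) - 7*(3 - 10)) - 229) = -360353 + 209*((49 + 70 - 10*(-7) - 7*(-7)) - 229) = -360353 + 209*((49 + 70 + 70 + 49) - 229) = -360353 + 209*(238 - 229) = -360353 + 209*9 = -360353 + 1881 = -358472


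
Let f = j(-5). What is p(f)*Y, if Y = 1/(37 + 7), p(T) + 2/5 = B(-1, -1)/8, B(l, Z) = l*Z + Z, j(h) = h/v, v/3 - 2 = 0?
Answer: -1/110 ≈ -0.0090909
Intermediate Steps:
v = 6 (v = 6 + 3*0 = 6 + 0 = 6)
j(h) = h/6
B(l, Z) = Z + Z*l (B(l, Z) = Z*l + Z = Z + Z*l)
f = -5/6 (f = (1/6)*(-5) = -5/6 ≈ -0.83333)
p(T) = -2/5 (p(T) = -2/5 - (1 - 1)/8 = -2/5 - 1*0*(1/8) = -2/5 + 0*(1/8) = -2/5 + 0 = -2/5)
Y = 1/44 ≈ 0.022727
p(f)*Y = -2/5*1/44 = -1/110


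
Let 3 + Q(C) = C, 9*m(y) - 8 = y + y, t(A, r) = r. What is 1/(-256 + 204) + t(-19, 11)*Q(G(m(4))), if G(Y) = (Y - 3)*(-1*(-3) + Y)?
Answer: -409633/4212 ≈ -97.254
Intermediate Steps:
m(y) = 8/9 + 2*y/9 (m(y) = 8/9 + (y + y)/9 = 8/9 + (2*y)/9 = 8/9 + 2*y/9)
G(Y) = (-3 + Y)*(3 + Y)
Q(C) = -3 + C
1/(-256 + 204) + t(-19, 11)*Q(G(m(4))) = 1/(-256 + 204) + 11*(-3 + (-9 + (8/9 + (2/9)*4)²)) = 1/(-52) + 11*(-3 + (-9 + (8/9 + 8/9)²)) = -1/52 + 11*(-3 + (-9 + (16/9)²)) = -1/52 + 11*(-3 + (-9 + 256/81)) = -1/52 + 11*(-3 - 473/81) = -1/52 + 11*(-716/81) = -1/52 - 7876/81 = -409633/4212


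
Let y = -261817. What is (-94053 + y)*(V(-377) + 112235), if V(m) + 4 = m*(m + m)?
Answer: -141098540430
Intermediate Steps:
V(m) = -4 + 2*m² (V(m) = -4 + m*(m + m) = -4 + m*(2*m) = -4 + 2*m²)
(-94053 + y)*(V(-377) + 112235) = (-94053 - 261817)*((-4 + 2*(-377)²) + 112235) = -355870*((-4 + 2*142129) + 112235) = -355870*((-4 + 284258) + 112235) = -355870*(284254 + 112235) = -355870*396489 = -141098540430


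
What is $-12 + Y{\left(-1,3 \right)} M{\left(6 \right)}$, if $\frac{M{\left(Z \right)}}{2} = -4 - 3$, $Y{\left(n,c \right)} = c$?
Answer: $-54$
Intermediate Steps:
$M{\left(Z \right)} = -14$ ($M{\left(Z \right)} = 2 \left(-4 - 3\right) = 2 \left(-7\right) = -14$)
$-12 + Y{\left(-1,3 \right)} M{\left(6 \right)} = -12 + 3 \left(-14\right) = -12 - 42 = -54$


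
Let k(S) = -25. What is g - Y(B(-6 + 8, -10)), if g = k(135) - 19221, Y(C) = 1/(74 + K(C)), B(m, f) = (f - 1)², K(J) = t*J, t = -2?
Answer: -3233327/168 ≈ -19246.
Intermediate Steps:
K(J) = -2*J
B(m, f) = (-1 + f)²
Y(C) = 1/(74 - 2*C)
g = -19246 (g = -25 - 19221 = -19246)
g - Y(B(-6 + 8, -10)) = -19246 - 1/(2*(37 - (-1 - 10)²)) = -19246 - 1/(2*(37 - 1*(-11)²)) = -19246 - 1/(2*(37 - 1*121)) = -19246 - 1/(2*(37 - 121)) = -19246 - 1/(2*(-84)) = -19246 - (-1)/(2*84) = -19246 - 1*(-1/168) = -19246 + 1/168 = -3233327/168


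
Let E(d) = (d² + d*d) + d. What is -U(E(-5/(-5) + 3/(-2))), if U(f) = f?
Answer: 0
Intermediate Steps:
E(d) = d + 2*d² (E(d) = (d² + d²) + d = 2*d² + d = d + 2*d²)
-U(E(-5/(-5) + 3/(-2))) = -(-5/(-5) + 3/(-2))*(1 + 2*(-5/(-5) + 3/(-2))) = -(-5*(-⅕) + 3*(-½))*(1 + 2*(-5*(-⅕) + 3*(-½))) = -(1 - 3/2)*(1 + 2*(1 - 3/2)) = -(-1)*(1 + 2*(-½))/2 = -(-1)*(1 - 1)/2 = -(-1)*0/2 = -1*0 = 0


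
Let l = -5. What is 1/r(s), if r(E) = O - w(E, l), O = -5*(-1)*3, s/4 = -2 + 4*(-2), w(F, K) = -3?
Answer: 1/18 ≈ 0.055556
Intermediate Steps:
s = -40 (s = 4*(-2 + 4*(-2)) = 4*(-2 - 8) = 4*(-10) = -40)
O = 15 (O = 5*3 = 15)
r(E) = 18 (r(E) = 15 - 1*(-3) = 15 + 3 = 18)
1/r(s) = 1/18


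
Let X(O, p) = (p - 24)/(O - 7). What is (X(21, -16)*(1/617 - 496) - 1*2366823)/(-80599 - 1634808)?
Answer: 10216187917/7408842833 ≈ 1.3789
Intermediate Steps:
X(O, p) = (-24 + p)/(-7 + O)
(X(21, -16)*(1/617 - 496) - 1*2366823)/(-80599 - 1634808) = (((-24 - 16)/(-7 + 21))*(1/617 - 496) - 1*2366823)/(-80599 - 1634808) = ((-40/14)*(1/617 - 496) - 2366823)/(-1715407) = (((1/14)*(-40))*(-306031/617) - 2366823)*(-1/1715407) = (-20/7*(-306031/617) - 2366823)*(-1/1715407) = (6120620/4319 - 2366823)*(-1/1715407) = -10216187917/4319*(-1/1715407) = 10216187917/7408842833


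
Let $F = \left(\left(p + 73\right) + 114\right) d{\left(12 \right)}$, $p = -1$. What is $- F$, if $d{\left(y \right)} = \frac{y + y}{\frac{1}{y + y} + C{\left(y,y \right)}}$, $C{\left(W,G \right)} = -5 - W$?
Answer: $\frac{107136}{407} \approx 263.23$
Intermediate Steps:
$d{\left(y \right)} = \frac{2 y}{-5 + \frac{1}{2 y} - y}$ ($d{\left(y \right)} = \frac{y + y}{\frac{1}{y + y} - \left(5 + y\right)} = \frac{2 y}{\frac{1}{2 y} - \left(5 + y\right)} = \frac{2 y}{-5 + \frac{1}{2 y} - y}$)
$F = - \frac{107136}{407}$ ($F = \left(\left(-1 + 73\right) + 114\right) \left(- \frac{4 \cdot 12^{2}}{-1 + 2 \cdot 12 \left(5 + 12\right)}\right) = \left(72 + 114\right) \left(\left(-4\right) 144 \frac{1}{-1 + 2 \cdot 12 \cdot 17}\right) = 186 \left(\left(-4\right) 144 \frac{1}{-1 + 408}\right) = 186 \left(\left(-4\right) 144 \cdot \frac{1}{407}\right) = 186 \left(- \frac{576}{407}\right) = - \frac{107136}{407} \approx -263.23$)
$- F = \left(-1\right) \left(- \frac{107136}{407}\right) = \frac{107136}{407}$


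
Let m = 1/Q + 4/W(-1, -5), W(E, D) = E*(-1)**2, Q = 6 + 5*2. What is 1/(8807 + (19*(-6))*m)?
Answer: 8/74047 ≈ 0.00010804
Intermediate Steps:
Q = 16 (Q = 6 + 10 = 16)
W(E, D) = E (W(E, D) = E*1 = E)
m = -63/16 (m = 1/16 + 4/(-1) = 1*(1/16) + 4*(-1) = 1/16 - 4 = -63/16 ≈ -3.9375)
1/(8807 + (19*(-6))*m) = 1/(8807 + (19*(-6))*(-63/16)) = 1/(8807 - 114*(-63/16)) = 1/(8807 + 3591/8) = 1/(74047/8) = 8/74047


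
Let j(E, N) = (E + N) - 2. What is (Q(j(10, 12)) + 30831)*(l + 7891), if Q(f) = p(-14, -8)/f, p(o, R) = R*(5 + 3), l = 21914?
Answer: 918822579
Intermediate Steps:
p(o, R) = 8*R (p(o, R) = R*8 = 8*R)
j(E, N) = -2 + E + N
Q(f) = -64/f (Q(f) = (8*(-8))/f = -64/f)
(Q(j(10, 12)) + 30831)*(l + 7891) = (-64/(-2 + 10 + 12) + 30831)*(21914 + 7891) = (-64/20 + 30831)*29805 = (-64*1/20 + 30831)*29805 = (-16/5 + 30831)*29805 = (154139/5)*29805 = 918822579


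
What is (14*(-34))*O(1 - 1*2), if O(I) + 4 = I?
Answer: 2380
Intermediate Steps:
O(I) = -4 + I
(14*(-34))*O(1 - 1*2) = (14*(-34))*(-4 + (1 - 1*2)) = -476*(-4 + (1 - 2)) = -476*(-4 - 1) = -476*(-5) = 2380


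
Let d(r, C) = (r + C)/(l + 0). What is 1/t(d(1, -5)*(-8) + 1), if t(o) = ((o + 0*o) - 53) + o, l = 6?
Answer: -3/121 ≈ -0.024793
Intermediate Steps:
d(r, C) = C/6 + r/6 (d(r, C) = (r + C)/(6 + 0) = (C + r)/6 = (C + r)*(1/6) = C/6 + r/6)
t(o) = -53 + 2*o (t(o) = ((o + 0) - 53) + o = (o - 53) + o = (-53 + o) + o = -53 + 2*o)
1/t(d(1, -5)*(-8) + 1) = 1/(-53 + 2*(((1/6)*(-5) + (1/6)*1)*(-8) + 1)) = 1/(-53 + 2*((-5/6 + 1/6)*(-8) + 1)) = 1/(-53 + 2*(-2/3*(-8) + 1)) = 1/(-53 + 2*(16/3 + 1)) = 1/(-53 + 2*(19/3)) = 1/(-53 + 38/3) = 1/(-121/3) = -3/121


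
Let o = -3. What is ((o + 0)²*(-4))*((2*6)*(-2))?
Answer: 864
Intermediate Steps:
((o + 0)²*(-4))*((2*6)*(-2)) = ((-3 + 0)²*(-4))*((2*6)*(-2)) = ((-3)²*(-4))*(12*(-2)) = (9*(-4))*(-24) = -36*(-24) = 864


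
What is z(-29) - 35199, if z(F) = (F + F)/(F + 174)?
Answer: -175997/5 ≈ -35199.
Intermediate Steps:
z(F) = 2*F/(174 + F) (z(F) = (2*F)/(174 + F) = 2*F/(174 + F))
z(-29) - 35199 = 2*(-29)/(174 - 29) - 35199 = 2*(-29)/145 - 35199 = 2*(-29)*(1/145) - 35199 = -2/5 - 35199 = -175997/5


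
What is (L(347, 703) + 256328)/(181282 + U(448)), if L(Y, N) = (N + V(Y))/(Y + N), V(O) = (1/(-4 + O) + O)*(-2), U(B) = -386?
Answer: 18463306457/13029938880 ≈ 1.4170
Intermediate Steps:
V(O) = -2*O - 2/(-4 + O) (V(O) = (O + 1/(-4 + O))*(-2) = -2*O - 2/(-4 + O))
L(Y, N) = (N + 2*(-1 - Y² + 4*Y)/(-4 + Y))/(N + Y) (L(Y, N) = (N + 2*(-1 - Y² + 4*Y)/(-4 + Y))/(Y + N) = (N + 2*(-1 - Y² + 4*Y)/(-4 + Y))/(N + Y))
(L(347, 703) + 256328)/(181282 + U(448)) = ((-2 - 2*347² + 8*347 + 703*(-4 + 347))/((-4 + 347)*(703 + 347)) + 256328)/(181282 - 386) = ((-2 - 2*120409 + 2776 + 703*343)/(343*1050) + 256328)/180896 = ((1/343)*(1/1050)*(-2 - 240818 + 2776 + 241129) + 256328)*(1/180896) = ((1/343)*(1/1050)*3085 + 256328)*(1/180896) = (617/72030 + 256328)*(1/180896) = (18463306457/72030)*(1/180896) = 18463306457/13029938880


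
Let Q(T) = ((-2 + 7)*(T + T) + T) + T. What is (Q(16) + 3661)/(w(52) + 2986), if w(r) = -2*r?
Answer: 3853/2882 ≈ 1.3369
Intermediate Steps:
Q(T) = 12*T (Q(T) = (5*(2*T) + T) + T = (10*T + T) + T = 11*T + T = 12*T)
(Q(16) + 3661)/(w(52) + 2986) = (12*16 + 3661)/(-2*52 + 2986) = (192 + 3661)/(-104 + 2986) = 3853/2882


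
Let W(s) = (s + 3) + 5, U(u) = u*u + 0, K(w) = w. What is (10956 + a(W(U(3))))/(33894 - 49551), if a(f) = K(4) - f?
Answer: -10943/15657 ≈ -0.69892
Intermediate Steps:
U(u) = u² (U(u) = u² + 0 = u²)
W(s) = 8 + s (W(s) = (3 + s) + 5 = 8 + s)
a(f) = 4 - f
(10956 + a(W(U(3))))/(33894 - 49551) = (10956 + (4 - (8 + 3²)))/(33894 - 49551) = (10956 + (4 - (8 + 9)))/(-15657) = (10956 + (4 - 1*17))*(-1/15657) = (10956 + (4 - 17))*(-1/15657) = (10956 - 13)*(-1/15657) = 10943*(-1/15657) = -10943/15657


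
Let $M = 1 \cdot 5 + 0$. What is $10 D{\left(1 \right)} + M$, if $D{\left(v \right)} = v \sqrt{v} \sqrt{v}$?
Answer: $15$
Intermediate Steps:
$M = 5$ ($M = 5 + 0 = 5$)
$D{\left(v \right)} = v^{2}$ ($D{\left(v \right)} = v^{\frac{3}{2}} \sqrt{v} = v^{2}$)
$10 D{\left(1 \right)} + M = 10 \cdot 1^{2} + 5 = 10 \cdot 1 + 5 = 10 + 5 = 15$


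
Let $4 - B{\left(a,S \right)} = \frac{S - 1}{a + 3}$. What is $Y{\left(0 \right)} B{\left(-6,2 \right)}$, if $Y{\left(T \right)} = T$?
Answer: $0$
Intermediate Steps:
$B{\left(a,S \right)} = 4 - \frac{-1 + S}{3 + a}$ ($B{\left(a,S \right)} = 4 - \frac{S - 1}{a + 3} = 4 - \frac{-1 + S}{3 + a}$)
$Y{\left(0 \right)} B{\left(-6,2 \right)} = 0 \frac{13 - 2 + 4 \left(-6\right)}{3 - 6} = 0 \frac{13 - 2 - 24}{-3} = 0 \left(\left(- \frac{1}{3}\right) \left(-13\right)\right) = 0 \cdot \frac{13}{3} = 0$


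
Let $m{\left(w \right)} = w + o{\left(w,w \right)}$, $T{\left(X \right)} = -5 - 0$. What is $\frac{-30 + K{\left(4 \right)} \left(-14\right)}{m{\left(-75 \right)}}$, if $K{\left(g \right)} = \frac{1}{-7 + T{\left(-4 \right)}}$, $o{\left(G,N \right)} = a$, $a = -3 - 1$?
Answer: $\frac{173}{474} \approx 0.36498$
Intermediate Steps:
$T{\left(X \right)} = -5$ ($T{\left(X \right)} = -5 + 0 = -5$)
$a = -4$ ($a = -3 - 1 = -4$)
$o{\left(G,N \right)} = -4$
$K{\left(g \right)} = - \frac{1}{12}$ ($K{\left(g \right)} = \frac{1}{-7 - 5} = \frac{1}{-12} = - \frac{1}{12}$)
$m{\left(w \right)} = -4 + w$ ($m{\left(w \right)} = w - 4 = -4 + w$)
$\frac{-30 + K{\left(4 \right)} \left(-14\right)}{m{\left(-75 \right)}} = \frac{-30 - - \frac{7}{6}}{-4 - 75} = \frac{-30 + \frac{7}{6}}{-79} = \left(- \frac{173}{6}\right) \left(- \frac{1}{79}\right) = \frac{173}{474}$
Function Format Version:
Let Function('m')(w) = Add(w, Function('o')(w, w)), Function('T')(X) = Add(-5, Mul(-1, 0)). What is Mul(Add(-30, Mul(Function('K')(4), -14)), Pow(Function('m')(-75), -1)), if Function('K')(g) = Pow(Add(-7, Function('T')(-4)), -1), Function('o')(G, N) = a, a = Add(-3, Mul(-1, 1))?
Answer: Rational(173, 474) ≈ 0.36498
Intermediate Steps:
Function('T')(X) = -5 (Function('T')(X) = Add(-5, 0) = -5)
a = -4 (a = Add(-3, -1) = -4)
Function('o')(G, N) = -4
Function('K')(g) = Rational(-1, 12) (Function('K')(g) = Pow(Add(-7, -5), -1) = Pow(-12, -1) = Rational(-1, 12))
Function('m')(w) = Add(-4, w) (Function('m')(w) = Add(w, -4) = Add(-4, w))
Mul(Add(-30, Mul(Function('K')(4), -14)), Pow(Function('m')(-75), -1)) = Mul(Add(-30, Mul(Rational(-1, 12), -14)), Pow(Add(-4, -75), -1)) = Mul(Add(-30, Rational(7, 6)), Pow(-79, -1)) = Mul(Rational(-173, 6), Rational(-1, 79)) = Rational(173, 474)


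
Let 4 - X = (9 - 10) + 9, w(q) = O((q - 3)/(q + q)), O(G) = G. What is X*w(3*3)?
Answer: -4/3 ≈ -1.3333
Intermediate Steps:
w(q) = (-3 + q)/(2*q) (w(q) = (q - 3)/(q + q) = (-3 + q)/((2*q)) = (-3 + q)*(1/(2*q)) = (-3 + q)/(2*q))
X = -4 (X = 4 - ((9 - 10) + 9) = 4 - (-1 + 9) = 4 - 1*8 = 4 - 8 = -4)
X*w(3*3) = -2*(-3 + 3*3)/(3*3) = -2*(-3 + 9)/9 = -2*6/9 = -4*⅓ = -4/3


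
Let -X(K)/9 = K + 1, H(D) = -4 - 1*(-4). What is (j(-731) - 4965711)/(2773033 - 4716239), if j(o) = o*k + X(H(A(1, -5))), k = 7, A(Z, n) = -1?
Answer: 261623/102274 ≈ 2.5581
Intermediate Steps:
H(D) = 0 (H(D) = -4 + 4 = 0)
X(K) = -9 - 9*K (X(K) = -9*(K + 1) = -9*(1 + K) = -9 - 9*K)
j(o) = -9 + 7*o (j(o) = o*7 + (-9 - 9*0) = 7*o + (-9 + 0) = 7*o - 9 = -9 + 7*o)
(j(-731) - 4965711)/(2773033 - 4716239) = ((-9 + 7*(-731)) - 4965711)/(2773033 - 4716239) = ((-9 - 5117) - 4965711)/(-1943206) = (-5126 - 4965711)*(-1/1943206) = -4970837*(-1/1943206) = 261623/102274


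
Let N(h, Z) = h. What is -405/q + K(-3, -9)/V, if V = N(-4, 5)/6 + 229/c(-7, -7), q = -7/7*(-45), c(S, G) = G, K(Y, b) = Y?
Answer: -6246/701 ≈ -8.9101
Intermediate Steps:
q = 45 (q = -7*⅐*(-45) = -1*(-45) = 45)
V = -701/21 (V = -4/6 + 229/(-7) = -4*⅙ + 229*(-⅐) = -⅔ - 229/7 = -701/21 ≈ -33.381)
-405/q + K(-3, -9)/V = -405/45 - 3/(-701/21) = -405*1/45 - 3*(-21/701) = -9 + 63/701 = -6246/701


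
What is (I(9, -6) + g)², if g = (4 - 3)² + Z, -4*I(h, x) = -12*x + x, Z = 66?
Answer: 10201/4 ≈ 2550.3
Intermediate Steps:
I(h, x) = 11*x/4 (I(h, x) = -(-12*x + x)/4 = -(-11)*x/4 = 11*x/4)
g = 67 (g = (4 - 3)² + 66 = 1² + 66 = 1 + 66 = 67)
(I(9, -6) + g)² = ((11/4)*(-6) + 67)² = (-33/2 + 67)² = (101/2)² = 10201/4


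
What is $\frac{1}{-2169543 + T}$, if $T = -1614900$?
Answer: $- \frac{1}{3784443} \approx -2.6424 \cdot 10^{-7}$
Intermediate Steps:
$\frac{1}{-2169543 + T} = \frac{1}{-2169543 - 1614900} = \frac{1}{-3784443} = - \frac{1}{3784443}$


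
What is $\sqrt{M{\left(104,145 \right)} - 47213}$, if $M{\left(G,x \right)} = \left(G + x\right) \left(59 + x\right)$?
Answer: $\sqrt{3583} \approx 59.858$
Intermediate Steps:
$M{\left(G,x \right)} = \left(59 + x\right) \left(G + x\right)$
$\sqrt{M{\left(104,145 \right)} - 47213} = \sqrt{\left(145^{2} + 59 \cdot 104 + 59 \cdot 145 + 104 \cdot 145\right) - 47213} = \sqrt{\left(21025 + 6136 + 8555 + 15080\right) - 47213} = \sqrt{50796 - 47213} = \sqrt{3583}$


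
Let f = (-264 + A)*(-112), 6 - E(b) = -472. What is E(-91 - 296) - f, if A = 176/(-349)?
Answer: -10172122/349 ≈ -29146.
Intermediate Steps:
E(b) = 478 (E(b) = 6 - 1*(-472) = 6 + 472 = 478)
A = -176/349 (A = 176*(-1/349) = -176/349 ≈ -0.50430)
f = 10338944/349 (f = (-264 - 176/349)*(-112) = -92312/349*(-112) = 10338944/349 ≈ 29624.)
E(-91 - 296) - f = 478 - 1*10338944/349 = 478 - 10338944/349 = -10172122/349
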